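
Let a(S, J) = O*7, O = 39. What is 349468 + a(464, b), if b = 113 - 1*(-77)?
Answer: 349741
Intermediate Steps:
b = 190 (b = 113 + 77 = 190)
a(S, J) = 273 (a(S, J) = 39*7 = 273)
349468 + a(464, b) = 349468 + 273 = 349741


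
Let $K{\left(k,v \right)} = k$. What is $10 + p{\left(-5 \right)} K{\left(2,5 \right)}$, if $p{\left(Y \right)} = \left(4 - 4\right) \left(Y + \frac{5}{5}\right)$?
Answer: $10$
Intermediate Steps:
$p{\left(Y \right)} = 0$ ($p{\left(Y \right)} = 0 \left(Y + 5 \cdot \frac{1}{5}\right) = 0 \left(Y + 1\right) = 0 \left(1 + Y\right) = 0$)
$10 + p{\left(-5 \right)} K{\left(2,5 \right)} = 10 + 0 \cdot 2 = 10 + 0 = 10$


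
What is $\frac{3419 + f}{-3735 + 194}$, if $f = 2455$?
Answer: $- \frac{5874}{3541} \approx -1.6589$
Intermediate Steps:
$\frac{3419 + f}{-3735 + 194} = \frac{3419 + 2455}{-3735 + 194} = \frac{5874}{-3541} = 5874 \left(- \frac{1}{3541}\right) = - \frac{5874}{3541}$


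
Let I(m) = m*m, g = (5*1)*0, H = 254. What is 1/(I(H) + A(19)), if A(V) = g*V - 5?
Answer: 1/64511 ≈ 1.5501e-5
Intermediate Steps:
g = 0 (g = 5*0 = 0)
I(m) = m²
A(V) = -5 (A(V) = 0*V - 5 = 0 - 5 = -5)
1/(I(H) + A(19)) = 1/(254² - 5) = 1/(64516 - 5) = 1/64511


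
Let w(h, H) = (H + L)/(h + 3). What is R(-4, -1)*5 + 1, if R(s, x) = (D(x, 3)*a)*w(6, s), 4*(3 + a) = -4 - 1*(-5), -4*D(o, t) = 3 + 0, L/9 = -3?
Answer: -1657/48 ≈ -34.521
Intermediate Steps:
L = -27 (L = 9*(-3) = -27)
D(o, t) = -¾ (D(o, t) = -(3 + 0)/4 = -¼*3 = -¾)
a = -11/4 (a = -3 + (-4 - 1*(-5))/4 = -3 + (-4 + 5)/4 = -3 + (¼)*1 = -3 + ¼ = -11/4 ≈ -2.7500)
w(h, H) = (-27 + H)/(3 + h) (w(h, H) = (H - 27)/(h + 3) = (-27 + H)/(3 + h))
R(s, x) = -99/16 + 11*s/48 (R(s, x) = (-¾*(-11/4))*((-27 + s)/(3 + 6)) = 33*((-27 + s)/9)/16 = 33*(-3 + s/9)/16 = -99/16 + 11*s/48)
R(-4, -1)*5 + 1 = (-99/16 + (11/48)*(-4))*5 + 1 = (-99/16 - 11/12)*5 + 1 = -341/48*5 + 1 = -1705/48 + 1 = -1657/48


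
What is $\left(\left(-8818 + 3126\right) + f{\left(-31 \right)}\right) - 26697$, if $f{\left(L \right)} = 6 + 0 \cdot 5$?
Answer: $-32383$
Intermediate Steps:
$f{\left(L \right)} = 6$ ($f{\left(L \right)} = 6 + 0 = 6$)
$\left(\left(-8818 + 3126\right) + f{\left(-31 \right)}\right) - 26697 = \left(\left(-8818 + 3126\right) + 6\right) - 26697 = \left(-5692 + 6\right) - 26697 = -5686 - 26697 = -32383$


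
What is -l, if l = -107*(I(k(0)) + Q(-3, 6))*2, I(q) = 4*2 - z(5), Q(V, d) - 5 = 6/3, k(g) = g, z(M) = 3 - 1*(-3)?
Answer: 1926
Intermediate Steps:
z(M) = 6 (z(M) = 3 + 3 = 6)
Q(V, d) = 7 (Q(V, d) = 5 + 6/3 = 5 + 6*(⅓) = 5 + 2 = 7)
I(q) = 2 (I(q) = 4*2 - 1*6 = 8 - 6 = 2)
l = -1926 (l = -107*(2 + 7)*2 = -963*2 = -107*18 = -1926)
-l = -1*(-1926) = 1926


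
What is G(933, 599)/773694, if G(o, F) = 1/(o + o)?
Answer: 1/1443713004 ≈ 6.9266e-10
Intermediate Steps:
G(o, F) = 1/(2*o)
G(933, 599)/773694 = ((½)/933)/773694 = ((½)*(1/933))*(1/773694) = (1/1866)*(1/773694) = 1/1443713004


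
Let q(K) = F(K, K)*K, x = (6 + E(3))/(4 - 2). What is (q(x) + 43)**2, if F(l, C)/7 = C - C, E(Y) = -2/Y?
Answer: 1849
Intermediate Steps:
x = 8/3 (x = (6 - 2/3)/(4 - 2) = (6 - 2*1/3)/2 = (6 - 2/3)*(1/2) = (16/3)*(1/2) = 8/3 ≈ 2.6667)
F(l, C) = 0 (F(l, C) = 7*(C - C) = 7*0 = 0)
q(K) = 0 (q(K) = 0*K = 0)
(q(x) + 43)**2 = (0 + 43)**2 = 43**2 = 1849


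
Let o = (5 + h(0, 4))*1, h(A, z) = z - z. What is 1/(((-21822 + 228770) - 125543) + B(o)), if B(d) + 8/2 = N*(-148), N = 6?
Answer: 1/80513 ≈ 1.2420e-5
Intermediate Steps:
h(A, z) = 0
o = 5 (o = (5 + 0)*1 = 5*1 = 5)
B(d) = -892 (B(d) = -4 + 6*(-148) = -4 - 888 = -892)
1/(((-21822 + 228770) - 125543) + B(o)) = 1/(((-21822 + 228770) - 125543) - 892) = 1/((206948 - 125543) - 892) = 1/(81405 - 892) = 1/80513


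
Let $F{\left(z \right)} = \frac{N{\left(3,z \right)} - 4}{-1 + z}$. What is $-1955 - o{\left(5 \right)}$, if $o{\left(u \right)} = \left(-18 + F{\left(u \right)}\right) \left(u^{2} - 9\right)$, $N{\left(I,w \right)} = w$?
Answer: $-1671$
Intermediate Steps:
$F{\left(z \right)} = \frac{-4 + z}{-1 + z}$ ($F{\left(z \right)} = \frac{z - 4}{-1 + z} = \frac{-4 + z}{-1 + z}$)
$o{\left(u \right)} = \left(-18 + \frac{-4 + u}{-1 + u}\right) \left(-9 + u^{2}\right)$ ($o{\left(u \right)} = \left(-18 + \frac{-4 + u}{-1 + u}\right) \left(u^{2} - 9\right) = \left(-18 + \frac{-4 + u}{-1 + u}\right) \left(-9 + u^{2}\right)$)
$-1955 - o{\left(5 \right)} = -1955 - \frac{-126 - 17 \cdot 5^{3} + 14 \cdot 5^{2} + 153 \cdot 5}{-1 + 5} = -1955 - \frac{-126 - 2125 + 14 \cdot 25 + 765}{4} = -1955 - \frac{-126 - 2125 + 350 + 765}{4} = -1955 - \frac{1}{4} \left(-1136\right) = -1955 - -284 = -1955 + 284 = -1671$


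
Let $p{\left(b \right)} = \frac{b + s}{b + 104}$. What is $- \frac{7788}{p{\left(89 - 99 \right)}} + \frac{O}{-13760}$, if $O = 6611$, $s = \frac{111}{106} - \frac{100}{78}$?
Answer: $\frac{41642786798459}{582199360} \approx 71527.0$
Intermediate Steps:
$s = - \frac{971}{4134}$ ($s = 111 \cdot \frac{1}{106} - \frac{50}{39} = \frac{111}{106} - \frac{50}{39} = - \frac{971}{4134} \approx -0.23488$)
$p{\left(b \right)} = \frac{- \frac{971}{4134} + b}{104 + b}$ ($p{\left(b \right)} = \frac{b - \frac{971}{4134}}{b + 104} = \frac{- \frac{971}{4134} + b}{104 + b}$)
$- \frac{7788}{p{\left(89 - 99 \right)}} + \frac{O}{-13760} = - \frac{7788}{\frac{1}{104 + \left(89 - 99\right)} \left(- \frac{971}{4134} + \left(89 - 99\right)\right)} + \frac{6611}{-13760} = - \frac{7788}{\frac{1}{104 - 10} \left(- \frac{971}{4134} - 10\right)} + 6611 \left(- \frac{1}{13760}\right) = - \frac{7788}{\frac{1}{94} \left(- \frac{42311}{4134}\right)} - \frac{6611}{13760} = - \frac{7788}{- \frac{42311}{388596}} - \frac{6611}{13760} = \left(-7788\right) \left(- \frac{388596}{42311}\right) - \frac{6611}{13760} = \frac{3026385648}{42311} - \frac{6611}{13760} = \frac{41642786798459}{582199360}$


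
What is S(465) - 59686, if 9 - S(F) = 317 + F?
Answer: -60459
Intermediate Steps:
S(F) = -308 - F (S(F) = 9 - (317 + F) = 9 + (-317 - F) = -308 - F)
S(465) - 59686 = (-308 - 1*465) - 59686 = (-308 - 465) - 59686 = -773 - 59686 = -60459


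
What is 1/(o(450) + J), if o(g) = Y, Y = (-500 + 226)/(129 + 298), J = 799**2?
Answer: 427/272596953 ≈ 1.5664e-6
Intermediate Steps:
J = 638401
Y = -274/427 ≈ -0.64169
o(g) = -274/427
1/(o(450) + J) = 1/(-274/427 + 638401) = 1/(272596953/427) = 427/272596953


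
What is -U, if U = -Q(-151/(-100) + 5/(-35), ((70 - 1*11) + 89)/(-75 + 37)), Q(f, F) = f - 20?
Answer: -13043/700 ≈ -18.633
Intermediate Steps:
Q(f, F) = -20 + f
U = 13043/700 (U = -(-20 + (-151/(-100) + 5/(-35))) = -(-20 + (-151*(-1/100) + 5*(-1/35))) = -(-20 + (151/100 - 1/7)) = -(-20 + 957/700) = -1*(-13043/700) = 13043/700 ≈ 18.633)
-U = -1*13043/700 = -13043/700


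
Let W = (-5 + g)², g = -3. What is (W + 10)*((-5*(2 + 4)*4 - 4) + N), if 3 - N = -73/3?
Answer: -21460/3 ≈ -7153.3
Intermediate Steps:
N = 82/3 (N = 3 - (-73)/3 = 3 - 1*(-73/3) = 3 + 73/3 = 82/3 ≈ 27.333)
W = 64 (W = (-5 - 3)² = (-8)² = 64)
(W + 10)*((-5*(2 + 4)*4 - 4) + N) = (64 + 10)*((-5*(2 + 4)*4 - 4) + 82/3) = 74*((-5*6*4 - 4) + 82/3) = 74*((-30*4 - 4) + 82/3) = 74*((-120 - 4) + 82/3) = 74*(-124 + 82/3) = 74*(-290/3) = -21460/3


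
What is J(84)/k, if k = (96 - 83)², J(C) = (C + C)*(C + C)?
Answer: 28224/169 ≈ 167.01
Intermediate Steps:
J(C) = 4*C² (J(C) = (2*C)*(2*C) = 4*C²)
k = 169 (k = 13² = 169)
J(84)/k = (4*84²)/169 = (4*7056)*(1/169) = 28224*(1/169) = 28224/169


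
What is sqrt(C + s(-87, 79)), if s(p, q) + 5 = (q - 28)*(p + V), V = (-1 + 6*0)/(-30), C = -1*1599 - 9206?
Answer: I*sqrt(1524530)/10 ≈ 123.47*I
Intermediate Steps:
C = -10805 (C = -1599 - 9206 = -10805)
V = 1/30 (V = (-1 + 0)*(-1/30) = -1*(-1/30) = 1/30 ≈ 0.033333)
s(p, q) = -5 + (-28 + q)*(1/30 + p) (s(p, q) = -5 + (q - 28)*(p + 1/30) = -5 + (-28 + q)*(1/30 + p))
sqrt(C + s(-87, 79)) = sqrt(-10805 + (-89/15 - 28*(-87) + (1/30)*79 - 87*79)) = sqrt(-10805 + (-89/15 + 2436 + 79/30 - 6873)) = sqrt(-10805 - 44403/10) = sqrt(-152453/10) = I*sqrt(1524530)/10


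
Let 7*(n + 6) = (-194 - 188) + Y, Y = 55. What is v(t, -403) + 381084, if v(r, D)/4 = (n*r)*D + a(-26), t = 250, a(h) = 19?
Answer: 151375120/7 ≈ 2.1625e+7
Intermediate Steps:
n = -369/7 (n = -6 + ((-194 - 188) + 55)/7 = -6 + (-382 + 55)/7 = -6 + (1/7)*(-327) = -6 - 327/7 = -369/7 ≈ -52.714)
v(r, D) = 76 - 1476*D*r/7 (v(r, D) = 4*((-369*r/7)*D + 19) = 4*(-369*D*r/7 + 19) = 4*(19 - 369*D*r/7) = 76 - 1476*D*r/7)
v(t, -403) + 381084 = (76 - 1476/7*(-403)*250) + 381084 = (76 + 148707000/7) + 381084 = 148707532/7 + 381084 = 151375120/7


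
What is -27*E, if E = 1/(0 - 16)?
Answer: 27/16 ≈ 1.6875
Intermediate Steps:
E = -1/16 (E = 1/(-16) = -1/16 ≈ -0.062500)
-27*E = -27*(-1/16) = 27/16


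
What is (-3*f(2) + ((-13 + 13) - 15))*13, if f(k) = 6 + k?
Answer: -507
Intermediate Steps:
(-3*f(2) + ((-13 + 13) - 15))*13 = (-3*(6 + 2) + ((-13 + 13) - 15))*13 = (-3*8 + (0 - 15))*13 = (-24 - 15)*13 = -39*13 = -507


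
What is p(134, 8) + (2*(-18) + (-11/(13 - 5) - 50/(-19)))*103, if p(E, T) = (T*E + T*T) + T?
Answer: -370055/152 ≈ -2434.6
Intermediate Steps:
p(E, T) = T + T² + E*T (p(E, T) = (E*T + T²) + T = (T² + E*T) + T = T + T² + E*T)
p(134, 8) + (2*(-18) + (-11/(13 - 5) - 50/(-19)))*103 = 8*(1 + 134 + 8) + (2*(-18) + (-11/(13 - 5) - 50/(-19)))*103 = 8*143 + (-36 + (-11/8 - 50*(-1/19)))*103 = 1144 + (-36 + (-11*⅛ + 50/19))*103 = 1144 + (-36 + (-11/8 + 50/19))*103 = 1144 + (-36 + 191/152)*103 = 1144 - 5281/152*103 = 1144 - 543943/152 = -370055/152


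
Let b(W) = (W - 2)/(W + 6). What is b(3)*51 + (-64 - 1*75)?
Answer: -400/3 ≈ -133.33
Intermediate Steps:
b(W) = (-2 + W)/(6 + W)
b(3)*51 + (-64 - 1*75) = ((-2 + 3)/(6 + 3))*51 + (-64 - 1*75) = (1/9)*51 + (-64 - 75) = ((1/9)*1)*51 - 139 = (1/9)*51 - 139 = 17/3 - 139 = -400/3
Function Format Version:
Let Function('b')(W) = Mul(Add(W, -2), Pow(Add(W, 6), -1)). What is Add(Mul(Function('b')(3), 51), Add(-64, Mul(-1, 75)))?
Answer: Rational(-400, 3) ≈ -133.33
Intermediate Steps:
Function('b')(W) = Mul(Pow(Add(6, W), -1), Add(-2, W)) (Function('b')(W) = Mul(Add(-2, W), Pow(Add(6, W), -1)) = Mul(Pow(Add(6, W), -1), Add(-2, W)))
Add(Mul(Function('b')(3), 51), Add(-64, Mul(-1, 75))) = Add(Mul(Mul(Pow(Add(6, 3), -1), Add(-2, 3)), 51), Add(-64, Mul(-1, 75))) = Add(Mul(Mul(Pow(9, -1), 1), 51), Add(-64, -75)) = Add(Mul(Mul(Rational(1, 9), 1), 51), -139) = Add(Mul(Rational(1, 9), 51), -139) = Add(Rational(17, 3), -139) = Rational(-400, 3)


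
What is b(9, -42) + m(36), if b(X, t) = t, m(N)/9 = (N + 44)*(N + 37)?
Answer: 52518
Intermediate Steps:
m(N) = 9*(37 + N)*(44 + N) (m(N) = 9*((N + 44)*(N + 37)) = 9*((44 + N)*(37 + N)) = 9*((37 + N)*(44 + N)) = 9*(37 + N)*(44 + N))
b(9, -42) + m(36) = -42 + (14652 + 9*36² + 729*36) = -42 + (14652 + 9*1296 + 26244) = -42 + (14652 + 11664 + 26244) = -42 + 52560 = 52518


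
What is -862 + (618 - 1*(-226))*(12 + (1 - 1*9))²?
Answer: 12642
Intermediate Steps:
-862 + (618 - 1*(-226))*(12 + (1 - 1*9))² = -862 + (618 + 226)*(12 + (1 - 9))² = -862 + 844*(12 - 8)² = -862 + 844*4² = -862 + 844*16 = -862 + 13504 = 12642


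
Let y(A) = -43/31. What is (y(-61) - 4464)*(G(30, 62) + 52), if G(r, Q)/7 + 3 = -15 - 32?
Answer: 41251246/31 ≈ 1.3307e+6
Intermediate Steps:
G(r, Q) = -350 (G(r, Q) = -21 + 7*(-15 - 32) = -21 + 7*(-47) = -21 - 329 = -350)
y(A) = -43/31 (y(A) = -43*1/31 = -43/31)
(y(-61) - 4464)*(G(30, 62) + 52) = (-43/31 - 4464)*(-350 + 52) = -138427/31*(-298) = 41251246/31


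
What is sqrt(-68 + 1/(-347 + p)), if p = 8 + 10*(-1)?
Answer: 9*I*sqrt(102257)/349 ≈ 8.2464*I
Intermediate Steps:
p = -2 (p = 8 - 10 = -2)
sqrt(-68 + 1/(-347 + p)) = sqrt(-68 + 1/(-347 - 2)) = sqrt(-68 + 1/(-349)) = sqrt(-68 - 1/349) = sqrt(-23733/349) = 9*I*sqrt(102257)/349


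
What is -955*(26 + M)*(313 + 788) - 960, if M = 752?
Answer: -818032950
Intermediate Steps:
-955*(26 + M)*(313 + 788) - 960 = -955*(26 + 752)*(313 + 788) - 960 = -742990*1101 - 960 = -955*856578 - 960 = -818031990 - 960 = -818032950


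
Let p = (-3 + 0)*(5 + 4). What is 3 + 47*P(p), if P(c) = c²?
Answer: 34266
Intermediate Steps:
p = -27 (p = -3*9 = -27)
3 + 47*P(p) = 3 + 47*(-27)² = 3 + 47*729 = 3 + 34263 = 34266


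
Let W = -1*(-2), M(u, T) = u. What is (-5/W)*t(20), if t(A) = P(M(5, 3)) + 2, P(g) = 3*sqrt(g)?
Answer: -5 - 15*sqrt(5)/2 ≈ -21.771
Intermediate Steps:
W = 2
t(A) = 2 + 3*sqrt(5) (t(A) = 3*sqrt(5) + 2 = 2 + 3*sqrt(5))
(-5/W)*t(20) = (-5/2)*(2 + 3*sqrt(5)) = (-5*1/2)*(2 + 3*sqrt(5)) = -5*(2 + 3*sqrt(5))/2 = -5 - 15*sqrt(5)/2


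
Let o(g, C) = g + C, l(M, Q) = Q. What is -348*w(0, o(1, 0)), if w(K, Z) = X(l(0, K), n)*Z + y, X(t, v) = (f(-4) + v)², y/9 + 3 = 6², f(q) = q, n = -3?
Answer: -120408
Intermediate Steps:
o(g, C) = C + g
y = 297 (y = -27 + 9*6² = -27 + 9*36 = -27 + 324 = 297)
X(t, v) = (-4 + v)²
w(K, Z) = 297 + 49*Z (w(K, Z) = (-4 - 3)²*Z + 297 = (-7)²*Z + 297 = 49*Z + 297 = 297 + 49*Z)
-348*w(0, o(1, 0)) = -348*(297 + 49*(0 + 1)) = -348*(297 + 49*1) = -348*(297 + 49) = -348*346 = -120408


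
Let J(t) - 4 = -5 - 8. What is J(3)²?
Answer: 81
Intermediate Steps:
J(t) = -9 (J(t) = 4 + (-5 - 8) = 4 - 13 = -9)
J(3)² = (-9)² = 81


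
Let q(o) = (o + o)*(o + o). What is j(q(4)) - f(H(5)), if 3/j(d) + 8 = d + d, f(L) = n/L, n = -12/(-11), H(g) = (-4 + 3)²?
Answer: -469/440 ≈ -1.0659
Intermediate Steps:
H(g) = 1 (H(g) = (-1)² = 1)
n = 12/11 (n = -12*(-1/11) = 12/11 ≈ 1.0909)
f(L) = 12/(11*L)
q(o) = 4*o² (q(o) = (2*o)*(2*o) = 4*o²)
j(d) = 3/(-8 + 2*d) (j(d) = 3/(-8 + (d + d)) = 3/(-8 + 2*d))
j(q(4)) - f(H(5)) = 3/(2*(-4 + 4*4²)) - 12/(11*1) = 3/(2*(-4 + 4*16)) - 12/11 = 3/(2*(-4 + 64)) - 1*12/11 = (3/2)/60 - 12/11 = (3/2)*(1/60) - 12/11 = 1/40 - 12/11 = -469/440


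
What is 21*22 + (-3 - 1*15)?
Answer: 444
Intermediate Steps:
21*22 + (-3 - 1*15) = 462 + (-3 - 15) = 462 - 18 = 444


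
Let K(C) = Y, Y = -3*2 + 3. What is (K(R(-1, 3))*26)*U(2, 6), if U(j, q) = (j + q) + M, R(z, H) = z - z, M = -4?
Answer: -312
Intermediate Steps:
Y = -3 (Y = -6 + 3 = -3)
R(z, H) = 0
U(j, q) = -4 + j + q (U(j, q) = (j + q) - 4 = -4 + j + q)
K(C) = -3
(K(R(-1, 3))*26)*U(2, 6) = (-3*26)*(-4 + 2 + 6) = -78*4 = -312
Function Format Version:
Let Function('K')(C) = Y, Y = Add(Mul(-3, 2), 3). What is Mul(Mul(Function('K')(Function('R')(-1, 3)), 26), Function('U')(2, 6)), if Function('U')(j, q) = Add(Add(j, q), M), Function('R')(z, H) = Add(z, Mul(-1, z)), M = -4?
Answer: -312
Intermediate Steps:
Y = -3 (Y = Add(-6, 3) = -3)
Function('R')(z, H) = 0
Function('U')(j, q) = Add(-4, j, q) (Function('U')(j, q) = Add(Add(j, q), -4) = Add(-4, j, q))
Function('K')(C) = -3
Mul(Mul(Function('K')(Function('R')(-1, 3)), 26), Function('U')(2, 6)) = Mul(Mul(-3, 26), Add(-4, 2, 6)) = Mul(-78, 4) = -312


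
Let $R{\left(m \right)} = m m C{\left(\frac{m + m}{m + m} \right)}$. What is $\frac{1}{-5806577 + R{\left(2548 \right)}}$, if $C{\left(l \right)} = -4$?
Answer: $- \frac{1}{31775793} \approx -3.1471 \cdot 10^{-8}$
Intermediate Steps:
$R{\left(m \right)} = - 4 m^{2}$ ($R{\left(m \right)} = m m \left(-4\right) = m^{2} \left(-4\right) = - 4 m^{2}$)
$\frac{1}{-5806577 + R{\left(2548 \right)}} = \frac{1}{-5806577 - 4 \cdot 2548^{2}} = \frac{1}{-5806577 - 25969216} = \frac{1}{-31775793} = - \frac{1}{31775793}$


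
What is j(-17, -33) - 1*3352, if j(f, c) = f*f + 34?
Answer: -3029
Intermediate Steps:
j(f, c) = 34 + f**2 (j(f, c) = f**2 + 34 = 34 + f**2)
j(-17, -33) - 1*3352 = (34 + (-17)**2) - 1*3352 = (34 + 289) - 3352 = 323 - 3352 = -3029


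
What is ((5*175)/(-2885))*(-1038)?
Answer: 181650/577 ≈ 314.82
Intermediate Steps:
((5*175)/(-2885))*(-1038) = (875*(-1/2885))*(-1038) = -175/577*(-1038) = 181650/577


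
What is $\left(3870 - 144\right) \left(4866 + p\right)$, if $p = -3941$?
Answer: $3446550$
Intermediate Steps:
$\left(3870 - 144\right) \left(4866 + p\right) = \left(3870 - 144\right) \left(4866 - 3941\right) = 3726 \cdot 925 = 3446550$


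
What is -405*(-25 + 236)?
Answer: -85455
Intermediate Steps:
-405*(-25 + 236) = -405*211 = -85455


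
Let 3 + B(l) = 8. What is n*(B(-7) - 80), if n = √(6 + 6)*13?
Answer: -1950*√3 ≈ -3377.5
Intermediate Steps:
B(l) = 5 (B(l) = -3 + 8 = 5)
n = 26*√3 (n = √12*13 = (2*√3)*13 = 26*√3 ≈ 45.033)
n*(B(-7) - 80) = (26*√3)*(5 - 80) = (26*√3)*(-75) = -1950*√3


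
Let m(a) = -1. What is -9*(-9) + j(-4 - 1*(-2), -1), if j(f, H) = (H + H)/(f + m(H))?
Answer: 245/3 ≈ 81.667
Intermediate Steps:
j(f, H) = 2*H/(-1 + f) (j(f, H) = (H + H)/(f - 1) = (2*H)/(-1 + f) = 2*H/(-1 + f))
-9*(-9) + j(-4 - 1*(-2), -1) = -9*(-9) + 2*(-1)/(-1 + (-4 - 1*(-2))) = 81 + 2*(-1)/(-1 + (-4 + 2)) = 81 + 2*(-1)/(-1 - 2) = 81 + 2*(-1)/(-3) = 81 + 2*(-1)*(-⅓) = 81 + ⅔ = 245/3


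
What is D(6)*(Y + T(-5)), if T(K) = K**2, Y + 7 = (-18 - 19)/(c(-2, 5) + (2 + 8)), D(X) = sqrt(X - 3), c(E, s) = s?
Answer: 233*sqrt(3)/15 ≈ 26.905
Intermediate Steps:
D(X) = sqrt(-3 + X)
Y = -142/15 (Y = -7 + (-18 - 19)/(5 + (2 + 8)) = -7 - 37/(5 + 10) = -7 - 37/15 = -142/15 ≈ -9.4667)
D(6)*(Y + T(-5)) = sqrt(-3 + 6)*(-142/15 + (-5)**2) = sqrt(3)*(-142/15 + 25) = sqrt(3)*(233/15) = 233*sqrt(3)/15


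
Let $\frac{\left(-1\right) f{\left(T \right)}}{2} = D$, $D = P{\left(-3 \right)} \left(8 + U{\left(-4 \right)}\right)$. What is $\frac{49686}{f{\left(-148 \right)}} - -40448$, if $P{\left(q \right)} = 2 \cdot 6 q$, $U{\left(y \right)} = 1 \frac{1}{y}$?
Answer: $\frac{3769945}{93} \approx 40537.0$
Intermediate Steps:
$U{\left(y \right)} = \frac{1}{y}$
$P{\left(q \right)} = 12 q$
$D = -279$ ($D = 12 \left(-3\right) \left(8 + \frac{1}{-4}\right) = - 36 \left(8 - \frac{1}{4}\right) = \left(-36\right) \frac{31}{4} = -279$)
$f{\left(T \right)} = 558$ ($f{\left(T \right)} = \left(-2\right) \left(-279\right) = 558$)
$\frac{49686}{f{\left(-148 \right)}} - -40448 = \frac{49686}{558} - -40448 = 49686 \cdot \frac{1}{558} + 40448 = \frac{8281}{93} + 40448 = \frac{3769945}{93}$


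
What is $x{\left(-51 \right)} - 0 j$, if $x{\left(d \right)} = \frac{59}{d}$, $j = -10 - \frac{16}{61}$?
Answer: $- \frac{59}{51} \approx -1.1569$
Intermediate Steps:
$j = - \frac{626}{61}$ ($j = -10 - 16 \cdot \frac{1}{61} = -10 - \frac{16}{61} = - \frac{626}{61} \approx -10.262$)
$x{\left(-51 \right)} - 0 j = \frac{59}{-51} - 0 \left(- \frac{626}{61}\right) = 59 \left(- \frac{1}{51}\right) - 0 = - \frac{59}{51} + 0 = - \frac{59}{51}$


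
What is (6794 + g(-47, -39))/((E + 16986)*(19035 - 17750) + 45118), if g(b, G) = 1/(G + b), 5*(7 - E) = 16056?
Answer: 584283/1526906866 ≈ 0.00038266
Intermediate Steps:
E = -16021/5 (E = 7 - ⅕*16056 = 7 - 16056/5 = -16021/5 ≈ -3204.2)
(6794 + g(-47, -39))/((E + 16986)*(19035 - 17750) + 45118) = (6794 + 1/(-39 - 47))/((-16021/5 + 16986)*(19035 - 17750) + 45118) = (6794 + 1/(-86))/((68909/5)*1285 + 45118) = (6794 - 1/86)/(17709613 + 45118) = (584283/86)/17754731 = (584283/86)*(1/17754731) = 584283/1526906866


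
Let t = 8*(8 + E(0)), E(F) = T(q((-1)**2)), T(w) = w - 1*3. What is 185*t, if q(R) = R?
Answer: 8880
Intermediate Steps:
T(w) = -3 + w (T(w) = w - 3 = -3 + w)
E(F) = -2 (E(F) = -3 + (-1)**2 = -3 + 1 = -2)
t = 48 (t = 8*(8 - 2) = 8*6 = 48)
185*t = 185*48 = 8880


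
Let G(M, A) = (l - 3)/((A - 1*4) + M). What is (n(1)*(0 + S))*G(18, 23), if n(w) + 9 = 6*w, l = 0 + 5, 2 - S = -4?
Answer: -36/37 ≈ -0.97297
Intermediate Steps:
S = 6 (S = 2 - 1*(-4) = 2 + 4 = 6)
l = 5
n(w) = -9 + 6*w
G(M, A) = 2/(-4 + A + M) (G(M, A) = (5 - 3)/((A - 1*4) + M) = 2/((A - 4) + M) = 2/((-4 + A) + M) = 2/(-4 + A + M))
(n(1)*(0 + S))*G(18, 23) = ((-9 + 6*1)*(0 + 6))*(2/(-4 + 23 + 18)) = ((-9 + 6)*6)*(2/37) = (-3*6)*(2*(1/37)) = -18*2/37 = -36/37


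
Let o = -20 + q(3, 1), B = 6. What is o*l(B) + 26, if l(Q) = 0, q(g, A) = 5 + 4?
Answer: 26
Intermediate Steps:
q(g, A) = 9
o = -11 (o = -20 + 9 = -11)
o*l(B) + 26 = -11*0 + 26 = 0 + 26 = 26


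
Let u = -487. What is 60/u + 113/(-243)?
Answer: -69611/118341 ≈ -0.58822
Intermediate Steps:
60/u + 113/(-243) = 60/(-487) + 113/(-243) = 60*(-1/487) + 113*(-1/243) = -60/487 - 113/243 = -69611/118341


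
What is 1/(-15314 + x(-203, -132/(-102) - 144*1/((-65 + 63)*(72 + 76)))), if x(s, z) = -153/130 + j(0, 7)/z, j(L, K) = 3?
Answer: -2912/44592889 ≈ -6.5302e-5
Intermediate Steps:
x(s, z) = -153/130 + 3/z
1/(-15314 + x(-203, -132/(-102) - 144*1/((-65 + 63)*(72 + 76)))) = 1/(-15314 + (-153/130 + 3/(-132/(-102) - 144*1/((-65 + 63)*(72 + 76))))) = 1/(-15314 + (-153/130 + 3/(-132*(-1/102) - 144/(148*(-2))))) = 1/(-15314 + (-153/130 + 3/(22/17 - 144/(-296)))) = 1/(-15314 + (-153/130 + 3/(22/17 - 144*(-1/296)))) = 1/(-15314 + (-153/130 + 3/(22/17 + 18/37))) = 1/(-15314 + (-153/130 + 3/(1120/629))) = 1/(-15314 + (-153/130 + 3*(629/1120))) = 1/(-15314 + (-153/130 + 1887/1120)) = 1/(-15314 + 1479/2912) = 1/(-44592889/2912) = -2912/44592889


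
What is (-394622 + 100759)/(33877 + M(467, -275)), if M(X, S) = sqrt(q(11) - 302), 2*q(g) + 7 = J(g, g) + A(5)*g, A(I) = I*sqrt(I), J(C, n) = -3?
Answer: -293863/(33877 + I*sqrt(307 - 55*sqrt(5)/2)) ≈ -8.6744 + 0.0040121*I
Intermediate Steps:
A(I) = I**(3/2)
q(g) = -5 + 5*g*sqrt(5)/2 (q(g) = -7/2 + (-3 + 5**(3/2)*g)/2 = -7/2 + (-3 + (5*sqrt(5))*g)/2 = -7/2 + (-3 + 5*g*sqrt(5))/2 = -7/2 + (-3/2 + 5*g*sqrt(5)/2) = -5 + 5*g*sqrt(5)/2)
M(X, S) = sqrt(-307 + 55*sqrt(5)/2) (M(X, S) = sqrt((-5 + (5/2)*11*sqrt(5)) - 302) = sqrt((-5 + 55*sqrt(5)/2) - 302) = sqrt(-307 + 55*sqrt(5)/2))
(-394622 + 100759)/(33877 + M(467, -275)) = (-394622 + 100759)/(33877 + sqrt(-1228 + 110*sqrt(5))/2) = -293863/(33877 + sqrt(-1228 + 110*sqrt(5))/2)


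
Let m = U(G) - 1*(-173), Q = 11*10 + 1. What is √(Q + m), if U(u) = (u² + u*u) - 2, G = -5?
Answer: 2*√83 ≈ 18.221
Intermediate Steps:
U(u) = -2 + 2*u² (U(u) = (u² + u²) - 2 = 2*u² - 2 = -2 + 2*u²)
Q = 111 (Q = 110 + 1 = 111)
m = 221 (m = (-2 + 2*(-5)²) - 1*(-173) = (-2 + 2*25) + 173 = (-2 + 50) + 173 = 48 + 173 = 221)
√(Q + m) = √(111 + 221) = √332 = 2*√83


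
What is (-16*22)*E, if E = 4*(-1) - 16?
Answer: 7040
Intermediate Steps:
E = -20 (E = -4 - 16 = -20)
(-16*22)*E = -16*22*(-20) = -352*(-20) = 7040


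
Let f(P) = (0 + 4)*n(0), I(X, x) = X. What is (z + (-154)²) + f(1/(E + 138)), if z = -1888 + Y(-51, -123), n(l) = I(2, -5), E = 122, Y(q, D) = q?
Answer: 21785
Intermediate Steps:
n(l) = 2
f(P) = 8 (f(P) = (0 + 4)*2 = 4*2 = 8)
z = -1939 (z = -1888 - 51 = -1939)
(z + (-154)²) + f(1/(E + 138)) = (-1939 + (-154)²) + 8 = (-1939 + 23716) + 8 = 21777 + 8 = 21785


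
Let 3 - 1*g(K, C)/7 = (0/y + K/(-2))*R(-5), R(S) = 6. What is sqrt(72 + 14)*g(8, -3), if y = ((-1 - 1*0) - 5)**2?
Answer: 189*sqrt(86) ≈ 1752.7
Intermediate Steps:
y = 36 (y = ((-1 + 0) - 5)**2 = (-1 - 5)**2 = (-6)**2 = 36)
g(K, C) = 21 + 21*K (g(K, C) = 21 - 7*(0/36 + K/(-2))*6 = 21 - 7*(0*(1/36) + K*(-1/2))*6 = 21 - 7*(0 - K/2)*6 = 21 - 7*(-K/2)*6 = 21 - (-21)*K = 21 + 21*K)
sqrt(72 + 14)*g(8, -3) = sqrt(72 + 14)*(21 + 21*8) = sqrt(86)*(21 + 168) = sqrt(86)*189 = 189*sqrt(86)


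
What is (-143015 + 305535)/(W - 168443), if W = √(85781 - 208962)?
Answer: -2737535636/2837316743 - 16252*I*√123181/2837316743 ≈ -0.96483 - 0.0020103*I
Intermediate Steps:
W = I*√123181 (W = √(-123181) = I*√123181 ≈ 350.97*I)
(-143015 + 305535)/(W - 168443) = (-143015 + 305535)/(I*√123181 - 168443) = 162520/(-168443 + I*√123181)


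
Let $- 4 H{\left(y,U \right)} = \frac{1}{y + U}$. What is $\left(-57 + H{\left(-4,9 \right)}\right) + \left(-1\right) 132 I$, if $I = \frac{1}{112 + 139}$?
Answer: $- \frac{289031}{5020} \approx -57.576$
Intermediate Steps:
$H{\left(y,U \right)} = - \frac{1}{4 \left(U + y\right)}$ ($H{\left(y,U \right)} = - \frac{1}{4 \left(y + U\right)} = - \frac{1}{4 \left(U + y\right)}$)
$I = \frac{1}{251} \approx 0.0039841$
$\left(-57 + H{\left(-4,9 \right)}\right) + \left(-1\right) 132 I = \left(-57 - \frac{1}{4 \cdot 9 + 4 \left(-4\right)}\right) + \left(-1\right) 132 \cdot \frac{1}{251} = \left(-57 - \frac{1}{36 - 16}\right) - \frac{132}{251} = \left(-57 - \frac{1}{20}\right) - \frac{132}{251} = - \frac{1141}{20} - \frac{132}{251} = - \frac{289031}{5020}$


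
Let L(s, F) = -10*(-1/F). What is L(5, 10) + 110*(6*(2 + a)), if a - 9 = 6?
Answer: 11221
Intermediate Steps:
a = 15 (a = 9 + 6 = 15)
L(s, F) = 10/F (L(s, F) = -(-10)/F = 10/F)
L(5, 10) + 110*(6*(2 + a)) = 10/10 + 110*(6*(2 + 15)) = 10*(1/10) + 110*(6*17) = 1 + 110*102 = 1 + 11220 = 11221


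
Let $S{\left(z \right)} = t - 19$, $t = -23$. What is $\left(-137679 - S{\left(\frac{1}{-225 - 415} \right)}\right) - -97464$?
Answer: $-40173$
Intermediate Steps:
$S{\left(z \right)} = -42$ ($S{\left(z \right)} = -23 - 19 = -42$)
$\left(-137679 - S{\left(\frac{1}{-225 - 415} \right)}\right) - -97464 = \left(-137679 - -42\right) - -97464 = \left(-137679 + 42\right) + 97464 = -137637 + 97464 = -40173$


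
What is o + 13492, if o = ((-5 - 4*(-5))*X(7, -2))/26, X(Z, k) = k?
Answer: 175381/13 ≈ 13491.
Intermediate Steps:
o = -15/13 (o = ((-5 - 4*(-5))*(-2))/26 = ((-5 + 20)*(-2))*(1/26) = (15*(-2))*(1/26) = -30*1/26 = -15/13 ≈ -1.1538)
o + 13492 = -15/13 + 13492 = 175381/13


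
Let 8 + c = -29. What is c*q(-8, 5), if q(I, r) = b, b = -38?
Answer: 1406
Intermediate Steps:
c = -37 (c = -8 - 29 = -37)
q(I, r) = -38
c*q(-8, 5) = -37*(-38) = 1406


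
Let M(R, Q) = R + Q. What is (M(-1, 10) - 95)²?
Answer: 7396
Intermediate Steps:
M(R, Q) = Q + R
(M(-1, 10) - 95)² = ((10 - 1) - 95)² = (9 - 95)² = (-86)² = 7396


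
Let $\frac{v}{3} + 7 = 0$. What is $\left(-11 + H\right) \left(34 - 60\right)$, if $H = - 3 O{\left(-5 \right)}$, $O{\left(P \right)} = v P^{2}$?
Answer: $-40664$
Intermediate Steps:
$v = -21$ ($v = -21 + 3 \cdot 0 = -21 + 0 = -21$)
$O{\left(P \right)} = - 21 P^{2}$
$H = 1575$ ($H = - 3 \left(- 21 \left(-5\right)^{2}\right) = - 3 \left(\left(-21\right) 25\right) = \left(-3\right) \left(-525\right) = 1575$)
$\left(-11 + H\right) \left(34 - 60\right) = \left(-11 + 1575\right) \left(34 - 60\right) = 1564 \left(-26\right) = -40664$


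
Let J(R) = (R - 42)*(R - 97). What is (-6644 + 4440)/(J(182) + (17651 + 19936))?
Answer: -2204/49487 ≈ -0.044537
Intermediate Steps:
J(R) = (-97 + R)*(-42 + R) (J(R) = (-42 + R)*(-97 + R) = (-97 + R)*(-42 + R))
(-6644 + 4440)/(J(182) + (17651 + 19936)) = (-6644 + 4440)/((4074 + 182² - 139*182) + (17651 + 19936)) = -2204/((4074 + 33124 - 25298) + 37587) = -2204/(11900 + 37587) = -2204/49487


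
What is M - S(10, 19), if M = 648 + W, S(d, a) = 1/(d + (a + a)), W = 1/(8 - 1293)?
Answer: 39967307/61680 ≈ 647.98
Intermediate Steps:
W = -1/1285 (W = 1/(-1285) = -1/1285 ≈ -0.00077821)
S(d, a) = 1/(d + 2*a)
M = 832679/1285 (M = 648 - 1/1285 = 832679/1285 ≈ 648.00)
M - S(10, 19) = 832679/1285 - 1/(10 + 2*19) = 832679/1285 - 1/(10 + 38) = 832679/1285 - 1/48 = 39967307/61680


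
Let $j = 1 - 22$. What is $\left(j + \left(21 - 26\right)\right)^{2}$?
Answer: $676$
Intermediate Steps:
$j = -21$
$\left(j + \left(21 - 26\right)\right)^{2} = \left(-21 + \left(21 - 26\right)\right)^{2} = \left(-21 - 5\right)^{2} = \left(-26\right)^{2} = 676$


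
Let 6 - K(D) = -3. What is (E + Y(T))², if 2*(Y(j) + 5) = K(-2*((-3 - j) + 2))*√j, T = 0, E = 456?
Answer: 203401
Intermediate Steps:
K(D) = 9 (K(D) = 6 - 1*(-3) = 6 + 3 = 9)
Y(j) = -5 + 9*√j/2 (Y(j) = -5 + (9*√j)/2 = -5 + 9*√j/2)
(E + Y(T))² = (456 + (-5 + 9*√0/2))² = (456 + (-5 + (9/2)*0))² = (456 + (-5 + 0))² = (456 - 5)² = 451² = 203401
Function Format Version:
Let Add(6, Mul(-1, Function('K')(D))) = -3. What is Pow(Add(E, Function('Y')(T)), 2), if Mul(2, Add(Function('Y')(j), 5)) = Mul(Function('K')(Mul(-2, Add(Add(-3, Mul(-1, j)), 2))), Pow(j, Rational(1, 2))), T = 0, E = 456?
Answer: 203401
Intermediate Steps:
Function('K')(D) = 9 (Function('K')(D) = Add(6, Mul(-1, -3)) = Add(6, 3) = 9)
Function('Y')(j) = Add(-5, Mul(Rational(9, 2), Pow(j, Rational(1, 2)))) (Function('Y')(j) = Add(-5, Mul(Rational(1, 2), Mul(9, Pow(j, Rational(1, 2))))) = Add(-5, Mul(Rational(9, 2), Pow(j, Rational(1, 2)))))
Pow(Add(E, Function('Y')(T)), 2) = Pow(Add(456, Add(-5, Mul(Rational(9, 2), Pow(0, Rational(1, 2))))), 2) = Pow(Add(456, Add(-5, Mul(Rational(9, 2), 0))), 2) = Pow(Add(456, Add(-5, 0)), 2) = Pow(Add(456, -5), 2) = Pow(451, 2) = 203401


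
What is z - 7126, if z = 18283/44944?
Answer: -320252661/44944 ≈ -7125.6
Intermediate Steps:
z = 18283/44944 (z = 18283*(1/44944) = 18283/44944 ≈ 0.40680)
z - 7126 = 18283/44944 - 7126 = -320252661/44944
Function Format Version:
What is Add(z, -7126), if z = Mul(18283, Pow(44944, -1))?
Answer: Rational(-320252661, 44944) ≈ -7125.6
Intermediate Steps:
z = Rational(18283, 44944) (z = Mul(18283, Rational(1, 44944)) = Rational(18283, 44944) ≈ 0.40680)
Add(z, -7126) = Add(Rational(18283, 44944), -7126) = Rational(-320252661, 44944)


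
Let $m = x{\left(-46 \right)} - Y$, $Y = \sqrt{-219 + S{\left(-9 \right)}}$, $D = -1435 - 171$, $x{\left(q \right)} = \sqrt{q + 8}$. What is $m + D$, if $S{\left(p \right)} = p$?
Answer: $-1606 + i \sqrt{38} - 2 i \sqrt{57} \approx -1606.0 - 8.9353 i$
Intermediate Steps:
$x{\left(q \right)} = \sqrt{8 + q}$
$D = -1606$ ($D = -1435 - 171 = -1606$)
$Y = 2 i \sqrt{57}$ ($Y = \sqrt{-219 - 9} = \sqrt{-228} = 2 i \sqrt{57} \approx 15.1 i$)
$m = i \sqrt{38} - 2 i \sqrt{57}$ ($m = \sqrt{8 - 46} - 2 i \sqrt{57} = \sqrt{-38} - 2 i \sqrt{57} = i \sqrt{38} - 2 i \sqrt{57} \approx - 8.9353 i$)
$m + D = i \left(\sqrt{38} - 2 \sqrt{57}\right) - 1606 = -1606 + i \left(\sqrt{38} - 2 \sqrt{57}\right)$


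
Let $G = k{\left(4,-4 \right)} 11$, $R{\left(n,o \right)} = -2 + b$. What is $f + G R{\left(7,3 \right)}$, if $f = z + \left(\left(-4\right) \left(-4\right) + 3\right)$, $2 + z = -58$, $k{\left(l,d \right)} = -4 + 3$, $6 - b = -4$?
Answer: $-129$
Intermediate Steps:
$b = 10$ ($b = 6 - -4 = 6 + 4 = 10$)
$k{\left(l,d \right)} = -1$
$z = -60$ ($z = -2 - 58 = -60$)
$R{\left(n,o \right)} = 8$ ($R{\left(n,o \right)} = -2 + 10 = 8$)
$G = -11$ ($G = \left(-1\right) 11 = -11$)
$f = -41$ ($f = -60 + \left(\left(-4\right) \left(-4\right) + 3\right) = -60 + \left(16 + 3\right) = -60 + 19 = -41$)
$f + G R{\left(7,3 \right)} = -41 - 88 = -129$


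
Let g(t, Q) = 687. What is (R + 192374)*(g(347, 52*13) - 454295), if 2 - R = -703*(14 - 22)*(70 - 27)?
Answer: 22433637248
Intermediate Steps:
R = -241830 (R = 2 - (-703)*(14 - 22)*(70 - 27) = 2 - (-703)*(-8*43) = 2 - (-703)*(-344) = 2 - 1*241832 = 2 - 241832 = -241830)
(R + 192374)*(g(347, 52*13) - 454295) = (-241830 + 192374)*(687 - 454295) = -49456*(-453608) = 22433637248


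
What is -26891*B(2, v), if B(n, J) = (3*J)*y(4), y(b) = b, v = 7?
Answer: -2258844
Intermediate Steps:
B(n, J) = 12*J (B(n, J) = (3*J)*4 = 12*J)
-26891*B(2, v) = -322692*7 = -26891*84 = -2258844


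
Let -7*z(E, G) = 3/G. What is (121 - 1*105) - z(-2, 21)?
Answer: 785/49 ≈ 16.020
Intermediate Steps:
z(E, G) = -3/(7*G)
(121 - 1*105) - z(-2, 21) = (121 - 1*105) - (-3)/(7*21) = (121 - 105) - (-3)/(7*21) = 16 - 1*(-1/49) = 16 + 1/49 = 785/49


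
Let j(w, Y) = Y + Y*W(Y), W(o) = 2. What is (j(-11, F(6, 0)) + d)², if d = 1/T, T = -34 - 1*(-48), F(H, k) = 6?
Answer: 64009/196 ≈ 326.58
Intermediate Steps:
T = 14 (T = -34 + 48 = 14)
j(w, Y) = 3*Y (j(w, Y) = Y + Y*2 = Y + 2*Y = 3*Y)
d = 1/14 ≈ 0.071429
(j(-11, F(6, 0)) + d)² = (3*6 + 1/14)² = (18 + 1/14)² = (253/14)² = 64009/196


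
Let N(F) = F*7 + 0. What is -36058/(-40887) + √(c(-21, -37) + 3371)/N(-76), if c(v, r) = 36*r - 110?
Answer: 3278/3717 - √1929/532 ≈ 0.79934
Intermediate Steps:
N(F) = 7*F (N(F) = 7*F + 0 = 7*F)
c(v, r) = -110 + 36*r
-36058/(-40887) + √(c(-21, -37) + 3371)/N(-76) = -36058/(-40887) + √((-110 + 36*(-37)) + 3371)/((7*(-76))) = -36058*(-1/40887) + √((-110 - 1332) + 3371)/(-532) = 3278/3717 + √(-1442 + 3371)*(-1/532) = 3278/3717 + √1929*(-1/532) = 3278/3717 - √1929/532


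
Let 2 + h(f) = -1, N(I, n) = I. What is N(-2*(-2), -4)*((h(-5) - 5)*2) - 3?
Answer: -67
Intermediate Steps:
h(f) = -3 (h(f) = -2 - 1 = -3)
N(-2*(-2), -4)*((h(-5) - 5)*2) - 3 = (-2*(-2))*((-3 - 5)*2) - 3 = 4*(-8*2) - 3 = 4*(-16) - 3 = -64 - 3 = -67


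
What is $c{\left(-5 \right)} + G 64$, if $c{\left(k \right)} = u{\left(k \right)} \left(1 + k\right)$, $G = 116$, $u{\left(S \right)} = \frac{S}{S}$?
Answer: $7420$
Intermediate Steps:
$u{\left(S \right)} = 1$
$c{\left(k \right)} = 1 + k$ ($c{\left(k \right)} = 1 \left(1 + k\right) = 1 + k$)
$c{\left(-5 \right)} + G 64 = \left(1 - 5\right) + 116 \cdot 64 = -4 + 7424 = 7420$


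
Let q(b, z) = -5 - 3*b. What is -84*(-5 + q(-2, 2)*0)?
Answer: 420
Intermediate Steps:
-84*(-5 + q(-2, 2)*0) = -84*(-5 + (-5 - 3*(-2))*0) = -84*(-5 + (-5 + 6)*0) = -84*(-5 + 1*0) = -84*(-5 + 0) = -84*(-5) = 420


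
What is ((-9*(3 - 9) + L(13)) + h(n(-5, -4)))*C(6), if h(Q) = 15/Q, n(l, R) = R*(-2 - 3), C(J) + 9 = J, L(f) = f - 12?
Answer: -669/4 ≈ -167.25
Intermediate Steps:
L(f) = -12 + f
C(J) = -9 + J
n(l, R) = -5*R (n(l, R) = R*(-5) = -5*R)
((-9*(3 - 9) + L(13)) + h(n(-5, -4)))*C(6) = ((-9*(3 - 9) + (-12 + 13)) + 15/((-5*(-4))))*(-9 + 6) = ((-9*(-6) + 1) + 15/20)*(-3) = ((54 + 1) + 15*(1/20))*(-3) = (55 + 3/4)*(-3) = (223/4)*(-3) = -669/4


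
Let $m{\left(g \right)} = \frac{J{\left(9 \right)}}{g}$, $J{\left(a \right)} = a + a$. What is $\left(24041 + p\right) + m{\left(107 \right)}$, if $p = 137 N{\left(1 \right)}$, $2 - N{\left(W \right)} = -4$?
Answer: $\frac{2660359}{107} \approx 24863.0$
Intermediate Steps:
$N{\left(W \right)} = 6$ ($N{\left(W \right)} = 2 - -4 = 2 + 4 = 6$)
$J{\left(a \right)} = 2 a$
$m{\left(g \right)} = \frac{18}{g}$ ($m{\left(g \right)} = \frac{2 \cdot 9}{g} = \frac{18}{g}$)
$p = 822$ ($p = 137 \cdot 6 = 822$)
$\left(24041 + p\right) + m{\left(107 \right)} = \left(24041 + 822\right) + \frac{18}{107} = 24863 + 18 \cdot \frac{1}{107} = 24863 + \frac{18}{107} = \frac{2660359}{107}$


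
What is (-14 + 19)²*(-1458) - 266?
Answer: -36716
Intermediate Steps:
(-14 + 19)²*(-1458) - 266 = 5²*(-1458) - 266 = 25*(-1458) - 266 = -36450 - 266 = -36716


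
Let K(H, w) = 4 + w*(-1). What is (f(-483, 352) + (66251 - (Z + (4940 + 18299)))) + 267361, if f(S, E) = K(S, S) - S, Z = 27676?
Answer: 283667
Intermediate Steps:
K(H, w) = 4 - w
f(S, E) = 4 - 2*S (f(S, E) = (4 - S) - S = 4 - 2*S)
(f(-483, 352) + (66251 - (Z + (4940 + 18299)))) + 267361 = ((4 - 2*(-483)) + (66251 - (27676 + (4940 + 18299)))) + 267361 = ((4 + 966) + (66251 - (27676 + 23239))) + 267361 = (970 + (66251 - 1*50915)) + 267361 = (970 + (66251 - 50915)) + 267361 = (970 + 15336) + 267361 = 16306 + 267361 = 283667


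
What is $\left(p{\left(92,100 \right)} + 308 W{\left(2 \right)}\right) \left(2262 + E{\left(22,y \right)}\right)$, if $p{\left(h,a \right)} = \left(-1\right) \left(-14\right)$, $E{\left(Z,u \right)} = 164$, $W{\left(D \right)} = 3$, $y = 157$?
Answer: $2275588$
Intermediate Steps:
$p{\left(h,a \right)} = 14$
$\left(p{\left(92,100 \right)} + 308 W{\left(2 \right)}\right) \left(2262 + E{\left(22,y \right)}\right) = \left(14 + 308 \cdot 3\right) \left(2262 + 164\right) = \left(14 + 924\right) 2426 = 938 \cdot 2426 = 2275588$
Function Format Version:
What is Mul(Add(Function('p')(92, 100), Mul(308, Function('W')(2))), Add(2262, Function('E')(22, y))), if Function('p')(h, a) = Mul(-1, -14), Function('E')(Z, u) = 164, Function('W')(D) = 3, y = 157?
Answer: 2275588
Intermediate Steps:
Function('p')(h, a) = 14
Mul(Add(Function('p')(92, 100), Mul(308, Function('W')(2))), Add(2262, Function('E')(22, y))) = Mul(Add(14, Mul(308, 3)), Add(2262, 164)) = Mul(Add(14, 924), 2426) = Mul(938, 2426) = 2275588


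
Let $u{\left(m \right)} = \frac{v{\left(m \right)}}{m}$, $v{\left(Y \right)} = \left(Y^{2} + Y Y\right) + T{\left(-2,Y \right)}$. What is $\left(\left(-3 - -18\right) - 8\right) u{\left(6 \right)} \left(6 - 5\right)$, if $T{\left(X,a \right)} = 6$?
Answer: $91$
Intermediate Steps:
$v{\left(Y \right)} = 6 + 2 Y^{2}$ ($v{\left(Y \right)} = \left(Y^{2} + Y Y\right) + 6 = \left(Y^{2} + Y^{2}\right) + 6 = 2 Y^{2} + 6 = 6 + 2 Y^{2}$)
$u{\left(m \right)} = \frac{6 + 2 m^{2}}{m}$
$\left(\left(-3 - -18\right) - 8\right) u{\left(6 \right)} \left(6 - 5\right) = \left(\left(-3 - -18\right) - 8\right) \left(2 \cdot 6 + \frac{6}{6}\right) \left(6 - 5\right) = \left(\left(-3 + 18\right) - 8\right) \left(12 + 6 \cdot \frac{1}{6}\right) 1 = \left(15 - 8\right) \left(12 + 1\right) 1 = 7 \cdot 13 \cdot 1 = 7 \cdot 13 = 91$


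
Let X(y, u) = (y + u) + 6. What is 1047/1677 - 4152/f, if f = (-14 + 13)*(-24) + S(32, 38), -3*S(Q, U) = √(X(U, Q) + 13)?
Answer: -499550933/2848105 - 12456*√89/5095 ≈ -198.46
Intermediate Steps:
X(y, u) = 6 + u + y (X(y, u) = (u + y) + 6 = 6 + u + y)
S(Q, U) = -√(19 + Q + U)/3 (S(Q, U) = -√((6 + Q + U) + 13)/3 = -√(19 + Q + U)/3)
f = 24 - √89/3 (f = (-14 + 13)*(-24) - √(19 + 32 + 38)/3 = -1*(-24) - √89/3 = 24 - √89/3 ≈ 20.855)
1047/1677 - 4152/f = 1047/1677 - 4152/(24 - √89/3) = 1047*(1/1677) - 4152/(24 - √89/3) = 349/559 - 4152/(24 - √89/3)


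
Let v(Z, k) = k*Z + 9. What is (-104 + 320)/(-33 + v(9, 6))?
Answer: 36/5 ≈ 7.2000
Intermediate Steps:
v(Z, k) = 9 + Z*k (v(Z, k) = Z*k + 9 = 9 + Z*k)
(-104 + 320)/(-33 + v(9, 6)) = (-104 + 320)/(-33 + (9 + 9*6)) = 216/(-33 + (9 + 54)) = 216/(-33 + 63) = 216/30 = 216*(1/30) = 36/5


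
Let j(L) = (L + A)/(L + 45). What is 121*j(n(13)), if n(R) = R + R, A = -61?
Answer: -4235/71 ≈ -59.648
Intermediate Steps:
n(R) = 2*R
j(L) = (-61 + L)/(45 + L) (j(L) = (L - 61)/(L + 45) = (-61 + L)/(45 + L))
121*j(n(13)) = 121*((-61 + 2*13)/(45 + 2*13)) = 121*((-61 + 26)/(45 + 26)) = 121*(-35/71) = -4235/71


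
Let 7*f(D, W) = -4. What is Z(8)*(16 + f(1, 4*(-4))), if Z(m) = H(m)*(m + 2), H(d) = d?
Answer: 8640/7 ≈ 1234.3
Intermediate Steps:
f(D, W) = -4/7 (f(D, W) = (⅐)*(-4) = -4/7)
Z(m) = m*(2 + m) (Z(m) = m*(m + 2) = m*(2 + m))
Z(8)*(16 + f(1, 4*(-4))) = (8*(2 + 8))*(16 - 4/7) = (8*10)*(108/7) = 80*(108/7) = 8640/7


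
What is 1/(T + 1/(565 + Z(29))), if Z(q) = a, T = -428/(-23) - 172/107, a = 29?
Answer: 1461834/24855421 ≈ 0.058814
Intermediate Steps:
T = 41840/2461 (T = -428*(-1/23) - 172*1/107 = 428/23 - 172/107 = 41840/2461 ≈ 17.001)
Z(q) = 29
1/(T + 1/(565 + Z(29))) = 1/(41840/2461 + 1/(565 + 29)) = 1/(41840/2461 + 1/594) = 1/(24855421/1461834) = 1461834/24855421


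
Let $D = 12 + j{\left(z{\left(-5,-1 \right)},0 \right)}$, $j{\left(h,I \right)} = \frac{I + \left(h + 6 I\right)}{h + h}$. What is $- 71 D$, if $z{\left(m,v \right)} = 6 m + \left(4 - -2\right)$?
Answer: $- \frac{1775}{2} \approx -887.5$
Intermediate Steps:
$z{\left(m,v \right)} = 6 + 6 m$ ($z{\left(m,v \right)} = 6 m + \left(4 + 2\right) = 6 m + 6 = 6 + 6 m$)
$j{\left(h,I \right)} = \frac{h + 7 I}{2 h}$
$D = \frac{25}{2}$ ($D = 12 + \frac{\left(6 + 6 \left(-5\right)\right) + 7 \cdot 0}{2 \left(6 + 6 \left(-5\right)\right)} = 12 + \frac{\left(6 - 30\right) + 0}{2 \left(6 - 30\right)} = 12 + \frac{-24 + 0}{2 \left(-24\right)} = 12 + \frac{1}{2} \left(- \frac{1}{24}\right) \left(-24\right) = 12 + \frac{1}{2} = \frac{25}{2} \approx 12.5$)
$- 71 D = \left(-71\right) \frac{25}{2} = - \frac{1775}{2}$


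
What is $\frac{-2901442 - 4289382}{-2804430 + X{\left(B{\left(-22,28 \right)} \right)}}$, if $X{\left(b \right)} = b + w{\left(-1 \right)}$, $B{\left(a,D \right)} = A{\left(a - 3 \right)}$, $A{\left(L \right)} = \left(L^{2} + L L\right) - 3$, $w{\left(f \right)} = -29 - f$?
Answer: $\frac{7190824}{2803211} \approx 2.5652$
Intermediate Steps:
$A{\left(L \right)} = -3 + 2 L^{2}$ ($A{\left(L \right)} = \left(L^{2} + L^{2}\right) - 3 = 2 L^{2} - 3 = -3 + 2 L^{2}$)
$B{\left(a,D \right)} = -3 + 2 \left(-3 + a\right)^{2}$ ($B{\left(a,D \right)} = -3 + 2 \left(a - 3\right)^{2} = -3 + 2 \left(-3 + a\right)^{2}$)
$X{\left(b \right)} = -28 + b$ ($X{\left(b \right)} = b - 28 = -28 + b$)
$\frac{-2901442 - 4289382}{-2804430 + X{\left(B{\left(-22,28 \right)} \right)}} = \frac{-2901442 - 4289382}{-2804430 - \left(31 - 2 \left(-3 - 22\right)^{2}\right)} = - \frac{7190824}{-2804430 - \left(31 - 1250\right)} = - \frac{7190824}{-2804430 + \left(-28 + \left(-3 + 2 \cdot 625\right)\right)} = - \frac{7190824}{-2804430 + \left(-28 + \left(-3 + 1250\right)\right)} = - \frac{7190824}{-2804430 + \left(-28 + 1247\right)} = - \frac{7190824}{-2804430 + 1219} = - \frac{7190824}{-2803211} = \left(-7190824\right) \left(- \frac{1}{2803211}\right) = \frac{7190824}{2803211}$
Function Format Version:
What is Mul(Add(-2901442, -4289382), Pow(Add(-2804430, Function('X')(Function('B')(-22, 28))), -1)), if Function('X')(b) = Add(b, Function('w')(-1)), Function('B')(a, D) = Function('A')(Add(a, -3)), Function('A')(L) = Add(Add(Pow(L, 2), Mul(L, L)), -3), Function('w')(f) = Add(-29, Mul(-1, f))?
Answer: Rational(7190824, 2803211) ≈ 2.5652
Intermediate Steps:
Function('A')(L) = Add(-3, Mul(2, Pow(L, 2))) (Function('A')(L) = Add(Add(Pow(L, 2), Pow(L, 2)), -3) = Add(Mul(2, Pow(L, 2)), -3) = Add(-3, Mul(2, Pow(L, 2))))
Function('B')(a, D) = Add(-3, Mul(2, Pow(Add(-3, a), 2))) (Function('B')(a, D) = Add(-3, Mul(2, Pow(Add(a, -3), 2))) = Add(-3, Mul(2, Pow(Add(-3, a), 2))))
Function('X')(b) = Add(-28, b) (Function('X')(b) = Add(b, Add(-29, Mul(-1, -1))) = Add(b, Add(-29, 1)) = Add(b, -28) = Add(-28, b))
Mul(Add(-2901442, -4289382), Pow(Add(-2804430, Function('X')(Function('B')(-22, 28))), -1)) = Mul(Add(-2901442, -4289382), Pow(Add(-2804430, Add(-28, Add(-3, Mul(2, Pow(Add(-3, -22), 2))))), -1)) = Mul(-7190824, Pow(Add(-2804430, Add(-28, Add(-3, Mul(2, Pow(-25, 2))))), -1)) = Mul(-7190824, Pow(Add(-2804430, Add(-28, Add(-3, Mul(2, 625)))), -1)) = Mul(-7190824, Pow(Add(-2804430, Add(-28, Add(-3, 1250))), -1)) = Mul(-7190824, Pow(Add(-2804430, Add(-28, 1247)), -1)) = Mul(-7190824, Pow(Add(-2804430, 1219), -1)) = Mul(-7190824, Pow(-2803211, -1)) = Mul(-7190824, Rational(-1, 2803211)) = Rational(7190824, 2803211)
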